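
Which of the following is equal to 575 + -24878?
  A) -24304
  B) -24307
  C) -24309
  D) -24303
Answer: D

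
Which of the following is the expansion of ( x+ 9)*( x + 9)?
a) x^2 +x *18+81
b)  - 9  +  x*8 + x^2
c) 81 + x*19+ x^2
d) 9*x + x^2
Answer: a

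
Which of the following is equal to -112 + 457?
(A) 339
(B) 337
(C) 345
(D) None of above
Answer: C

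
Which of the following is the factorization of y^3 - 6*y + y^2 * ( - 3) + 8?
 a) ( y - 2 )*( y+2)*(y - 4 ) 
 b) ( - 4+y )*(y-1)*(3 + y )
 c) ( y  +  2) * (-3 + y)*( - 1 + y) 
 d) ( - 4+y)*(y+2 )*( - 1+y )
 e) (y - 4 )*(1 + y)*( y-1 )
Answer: d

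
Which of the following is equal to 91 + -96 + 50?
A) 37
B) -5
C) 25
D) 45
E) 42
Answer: D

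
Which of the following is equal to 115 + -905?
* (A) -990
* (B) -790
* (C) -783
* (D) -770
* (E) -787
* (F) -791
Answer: B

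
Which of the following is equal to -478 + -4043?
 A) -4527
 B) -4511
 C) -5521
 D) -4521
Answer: D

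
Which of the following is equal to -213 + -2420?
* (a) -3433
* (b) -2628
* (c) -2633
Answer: c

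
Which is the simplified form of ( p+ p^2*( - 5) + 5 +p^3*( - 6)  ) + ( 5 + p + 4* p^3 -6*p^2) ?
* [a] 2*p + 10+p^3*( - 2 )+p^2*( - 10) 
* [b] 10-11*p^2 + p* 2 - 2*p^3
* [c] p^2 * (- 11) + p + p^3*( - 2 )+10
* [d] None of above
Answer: b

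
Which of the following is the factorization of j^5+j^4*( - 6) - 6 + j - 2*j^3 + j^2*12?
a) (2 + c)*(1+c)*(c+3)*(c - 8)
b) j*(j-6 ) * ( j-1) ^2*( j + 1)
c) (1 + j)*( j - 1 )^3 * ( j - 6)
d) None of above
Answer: d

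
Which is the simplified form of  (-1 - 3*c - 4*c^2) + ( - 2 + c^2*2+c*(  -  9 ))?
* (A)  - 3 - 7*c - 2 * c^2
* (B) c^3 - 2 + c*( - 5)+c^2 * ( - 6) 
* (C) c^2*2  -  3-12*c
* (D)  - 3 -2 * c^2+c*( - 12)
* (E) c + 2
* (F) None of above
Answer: D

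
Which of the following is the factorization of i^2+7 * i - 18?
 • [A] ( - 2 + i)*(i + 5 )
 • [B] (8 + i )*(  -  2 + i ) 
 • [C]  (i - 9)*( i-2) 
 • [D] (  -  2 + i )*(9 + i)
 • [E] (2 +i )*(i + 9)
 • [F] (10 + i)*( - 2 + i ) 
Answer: D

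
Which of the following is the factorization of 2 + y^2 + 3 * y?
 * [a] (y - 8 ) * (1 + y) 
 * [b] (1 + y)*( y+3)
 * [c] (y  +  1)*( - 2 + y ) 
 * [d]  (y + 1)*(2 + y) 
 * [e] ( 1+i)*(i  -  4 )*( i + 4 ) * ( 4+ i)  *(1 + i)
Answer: d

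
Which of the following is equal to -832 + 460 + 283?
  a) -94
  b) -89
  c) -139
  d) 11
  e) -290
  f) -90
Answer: b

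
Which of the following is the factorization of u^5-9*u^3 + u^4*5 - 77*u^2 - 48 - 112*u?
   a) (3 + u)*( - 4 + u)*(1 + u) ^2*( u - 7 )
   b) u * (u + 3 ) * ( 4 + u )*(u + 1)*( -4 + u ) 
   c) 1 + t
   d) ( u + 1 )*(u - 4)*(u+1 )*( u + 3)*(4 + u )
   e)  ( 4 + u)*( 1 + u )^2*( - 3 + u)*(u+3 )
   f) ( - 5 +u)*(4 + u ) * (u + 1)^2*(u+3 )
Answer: d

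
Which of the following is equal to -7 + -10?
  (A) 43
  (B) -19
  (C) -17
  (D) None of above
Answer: C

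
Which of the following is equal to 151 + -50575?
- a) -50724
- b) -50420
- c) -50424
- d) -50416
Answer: c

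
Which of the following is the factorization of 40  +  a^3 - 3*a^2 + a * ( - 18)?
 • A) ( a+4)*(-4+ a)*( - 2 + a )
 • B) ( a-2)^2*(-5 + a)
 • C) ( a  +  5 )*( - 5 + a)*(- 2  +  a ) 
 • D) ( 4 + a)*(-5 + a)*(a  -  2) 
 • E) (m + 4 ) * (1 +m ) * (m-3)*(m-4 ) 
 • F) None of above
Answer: D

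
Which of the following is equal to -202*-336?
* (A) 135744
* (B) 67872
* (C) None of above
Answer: B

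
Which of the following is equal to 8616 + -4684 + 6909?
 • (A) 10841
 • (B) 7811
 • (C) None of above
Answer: A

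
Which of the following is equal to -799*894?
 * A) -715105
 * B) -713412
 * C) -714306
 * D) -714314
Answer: C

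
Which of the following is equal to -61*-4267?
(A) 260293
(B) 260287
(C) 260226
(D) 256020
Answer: B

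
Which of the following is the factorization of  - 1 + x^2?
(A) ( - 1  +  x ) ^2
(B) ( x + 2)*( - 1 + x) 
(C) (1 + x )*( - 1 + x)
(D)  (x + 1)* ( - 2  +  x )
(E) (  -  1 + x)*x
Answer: C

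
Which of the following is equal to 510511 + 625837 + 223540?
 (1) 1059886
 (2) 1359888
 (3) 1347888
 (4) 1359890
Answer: 2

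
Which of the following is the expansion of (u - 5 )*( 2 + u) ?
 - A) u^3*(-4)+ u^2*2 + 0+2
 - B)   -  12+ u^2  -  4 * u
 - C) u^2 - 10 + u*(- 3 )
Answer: C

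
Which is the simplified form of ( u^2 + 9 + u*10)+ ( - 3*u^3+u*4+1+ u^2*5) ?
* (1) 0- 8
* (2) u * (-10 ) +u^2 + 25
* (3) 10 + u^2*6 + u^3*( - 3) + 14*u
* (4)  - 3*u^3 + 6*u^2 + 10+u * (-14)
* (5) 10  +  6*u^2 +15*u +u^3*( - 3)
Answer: 3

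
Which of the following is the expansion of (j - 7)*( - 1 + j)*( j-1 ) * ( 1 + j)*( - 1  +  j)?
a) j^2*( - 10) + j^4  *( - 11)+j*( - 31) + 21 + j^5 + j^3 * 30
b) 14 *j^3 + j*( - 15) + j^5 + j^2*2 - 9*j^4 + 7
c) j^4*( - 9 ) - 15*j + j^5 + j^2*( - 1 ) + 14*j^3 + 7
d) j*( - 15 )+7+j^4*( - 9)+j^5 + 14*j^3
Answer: b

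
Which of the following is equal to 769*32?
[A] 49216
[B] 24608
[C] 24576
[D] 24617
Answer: B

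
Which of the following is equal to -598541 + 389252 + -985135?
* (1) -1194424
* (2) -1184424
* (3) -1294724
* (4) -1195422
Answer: 1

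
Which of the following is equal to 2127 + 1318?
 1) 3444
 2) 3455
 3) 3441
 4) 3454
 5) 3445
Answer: 5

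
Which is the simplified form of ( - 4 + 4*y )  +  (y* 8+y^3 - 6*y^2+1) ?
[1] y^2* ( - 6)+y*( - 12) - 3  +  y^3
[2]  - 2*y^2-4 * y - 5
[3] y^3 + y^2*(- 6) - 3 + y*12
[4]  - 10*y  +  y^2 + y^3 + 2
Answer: 3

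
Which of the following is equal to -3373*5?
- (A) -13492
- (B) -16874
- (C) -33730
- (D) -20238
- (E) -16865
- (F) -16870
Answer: E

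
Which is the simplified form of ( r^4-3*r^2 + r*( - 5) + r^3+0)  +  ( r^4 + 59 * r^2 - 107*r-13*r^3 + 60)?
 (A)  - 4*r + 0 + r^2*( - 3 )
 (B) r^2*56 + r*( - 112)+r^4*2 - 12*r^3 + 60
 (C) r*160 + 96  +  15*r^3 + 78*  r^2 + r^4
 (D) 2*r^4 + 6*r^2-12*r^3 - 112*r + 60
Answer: B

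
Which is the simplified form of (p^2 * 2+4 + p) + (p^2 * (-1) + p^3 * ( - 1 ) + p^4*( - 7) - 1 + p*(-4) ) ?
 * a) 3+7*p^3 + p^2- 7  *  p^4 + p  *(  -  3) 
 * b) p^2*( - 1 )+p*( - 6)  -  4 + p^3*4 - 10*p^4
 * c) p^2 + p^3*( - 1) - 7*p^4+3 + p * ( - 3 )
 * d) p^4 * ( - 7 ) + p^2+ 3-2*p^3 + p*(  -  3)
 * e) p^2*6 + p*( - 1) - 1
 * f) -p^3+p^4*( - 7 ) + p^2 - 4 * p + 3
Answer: c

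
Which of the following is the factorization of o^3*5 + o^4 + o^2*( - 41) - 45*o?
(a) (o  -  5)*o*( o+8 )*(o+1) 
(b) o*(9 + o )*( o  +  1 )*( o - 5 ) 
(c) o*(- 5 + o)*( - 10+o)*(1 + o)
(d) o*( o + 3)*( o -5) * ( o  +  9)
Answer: b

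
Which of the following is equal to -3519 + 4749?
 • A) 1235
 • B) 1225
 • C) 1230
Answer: C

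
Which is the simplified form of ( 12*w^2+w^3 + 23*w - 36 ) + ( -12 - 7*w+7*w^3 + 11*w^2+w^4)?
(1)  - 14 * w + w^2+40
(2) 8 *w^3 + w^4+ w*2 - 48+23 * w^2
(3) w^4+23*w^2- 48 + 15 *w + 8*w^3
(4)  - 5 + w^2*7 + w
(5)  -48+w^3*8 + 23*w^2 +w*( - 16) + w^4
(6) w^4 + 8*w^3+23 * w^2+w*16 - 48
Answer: 6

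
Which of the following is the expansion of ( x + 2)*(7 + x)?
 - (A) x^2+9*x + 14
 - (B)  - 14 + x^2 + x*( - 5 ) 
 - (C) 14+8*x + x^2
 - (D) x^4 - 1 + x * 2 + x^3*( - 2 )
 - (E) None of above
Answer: A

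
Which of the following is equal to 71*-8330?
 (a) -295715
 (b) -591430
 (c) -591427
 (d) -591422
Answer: b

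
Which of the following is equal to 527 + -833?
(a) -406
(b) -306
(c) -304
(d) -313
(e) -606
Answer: b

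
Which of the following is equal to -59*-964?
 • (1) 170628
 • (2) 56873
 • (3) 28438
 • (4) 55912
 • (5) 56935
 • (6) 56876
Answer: 6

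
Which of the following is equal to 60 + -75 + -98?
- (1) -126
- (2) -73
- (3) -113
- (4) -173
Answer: 3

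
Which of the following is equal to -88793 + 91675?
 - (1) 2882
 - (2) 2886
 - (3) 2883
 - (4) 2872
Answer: 1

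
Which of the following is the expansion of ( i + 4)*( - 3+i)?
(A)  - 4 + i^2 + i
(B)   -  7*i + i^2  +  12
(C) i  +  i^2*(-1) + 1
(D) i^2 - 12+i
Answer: D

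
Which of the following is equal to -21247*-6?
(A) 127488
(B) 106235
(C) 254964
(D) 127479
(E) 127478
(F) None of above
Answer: F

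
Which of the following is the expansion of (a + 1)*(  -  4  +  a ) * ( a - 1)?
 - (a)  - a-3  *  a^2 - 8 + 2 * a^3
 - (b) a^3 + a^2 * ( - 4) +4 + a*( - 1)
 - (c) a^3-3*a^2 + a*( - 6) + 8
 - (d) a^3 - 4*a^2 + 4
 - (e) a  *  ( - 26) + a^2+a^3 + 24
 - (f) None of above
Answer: b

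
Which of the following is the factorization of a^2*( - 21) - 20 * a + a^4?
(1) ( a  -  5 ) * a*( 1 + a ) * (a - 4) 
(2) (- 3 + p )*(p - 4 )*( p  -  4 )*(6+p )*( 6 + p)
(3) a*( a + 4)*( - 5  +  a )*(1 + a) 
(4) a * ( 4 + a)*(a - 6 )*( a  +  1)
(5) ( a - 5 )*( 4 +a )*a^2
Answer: 3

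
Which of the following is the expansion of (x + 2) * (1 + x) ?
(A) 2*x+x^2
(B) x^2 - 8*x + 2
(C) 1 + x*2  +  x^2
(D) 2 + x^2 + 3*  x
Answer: D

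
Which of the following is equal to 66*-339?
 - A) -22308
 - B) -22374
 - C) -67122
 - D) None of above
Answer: B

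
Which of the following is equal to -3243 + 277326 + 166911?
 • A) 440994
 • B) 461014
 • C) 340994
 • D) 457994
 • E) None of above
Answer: A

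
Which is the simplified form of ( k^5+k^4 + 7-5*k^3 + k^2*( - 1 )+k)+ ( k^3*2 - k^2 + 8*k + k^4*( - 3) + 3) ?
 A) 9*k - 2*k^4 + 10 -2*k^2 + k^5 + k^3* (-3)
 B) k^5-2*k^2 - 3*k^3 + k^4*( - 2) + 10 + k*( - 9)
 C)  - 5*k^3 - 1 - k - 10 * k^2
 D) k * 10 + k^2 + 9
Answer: A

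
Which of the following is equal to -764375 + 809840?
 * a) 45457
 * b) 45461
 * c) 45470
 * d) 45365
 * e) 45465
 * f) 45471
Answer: e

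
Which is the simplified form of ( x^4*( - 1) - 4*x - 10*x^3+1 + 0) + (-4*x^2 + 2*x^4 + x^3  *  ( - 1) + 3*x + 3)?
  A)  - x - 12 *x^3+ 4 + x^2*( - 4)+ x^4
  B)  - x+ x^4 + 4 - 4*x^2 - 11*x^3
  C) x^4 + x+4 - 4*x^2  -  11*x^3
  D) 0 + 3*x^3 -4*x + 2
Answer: B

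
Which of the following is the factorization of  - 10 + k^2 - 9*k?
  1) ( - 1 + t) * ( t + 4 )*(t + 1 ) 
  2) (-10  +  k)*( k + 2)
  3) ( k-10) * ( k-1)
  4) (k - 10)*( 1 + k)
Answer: 4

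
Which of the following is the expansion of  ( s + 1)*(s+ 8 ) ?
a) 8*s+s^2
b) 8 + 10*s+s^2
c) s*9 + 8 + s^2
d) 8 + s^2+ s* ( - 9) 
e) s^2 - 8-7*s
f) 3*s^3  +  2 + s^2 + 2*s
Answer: c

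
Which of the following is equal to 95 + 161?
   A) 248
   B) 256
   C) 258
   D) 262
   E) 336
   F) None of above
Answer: B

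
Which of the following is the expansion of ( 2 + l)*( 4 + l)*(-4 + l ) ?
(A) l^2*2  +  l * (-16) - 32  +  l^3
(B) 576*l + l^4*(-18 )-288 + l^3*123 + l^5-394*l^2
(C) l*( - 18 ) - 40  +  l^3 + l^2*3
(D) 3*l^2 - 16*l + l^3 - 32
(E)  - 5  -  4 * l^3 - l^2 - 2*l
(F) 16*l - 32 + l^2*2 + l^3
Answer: A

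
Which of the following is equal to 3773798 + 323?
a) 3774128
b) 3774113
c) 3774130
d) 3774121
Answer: d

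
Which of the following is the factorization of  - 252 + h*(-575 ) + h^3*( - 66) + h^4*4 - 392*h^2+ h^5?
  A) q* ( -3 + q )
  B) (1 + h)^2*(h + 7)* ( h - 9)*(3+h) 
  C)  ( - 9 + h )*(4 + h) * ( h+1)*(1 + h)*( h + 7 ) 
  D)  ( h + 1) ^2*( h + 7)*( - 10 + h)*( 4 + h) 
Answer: C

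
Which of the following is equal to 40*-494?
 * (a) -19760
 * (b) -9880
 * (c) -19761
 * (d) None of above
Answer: a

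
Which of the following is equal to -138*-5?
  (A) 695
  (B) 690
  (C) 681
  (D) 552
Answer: B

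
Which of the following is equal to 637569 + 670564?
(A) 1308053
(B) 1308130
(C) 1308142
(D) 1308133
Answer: D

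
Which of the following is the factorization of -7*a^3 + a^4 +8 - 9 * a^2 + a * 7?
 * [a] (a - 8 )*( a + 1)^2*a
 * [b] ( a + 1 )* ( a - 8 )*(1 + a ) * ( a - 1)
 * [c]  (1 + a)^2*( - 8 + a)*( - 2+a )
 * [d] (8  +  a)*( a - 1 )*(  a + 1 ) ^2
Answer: b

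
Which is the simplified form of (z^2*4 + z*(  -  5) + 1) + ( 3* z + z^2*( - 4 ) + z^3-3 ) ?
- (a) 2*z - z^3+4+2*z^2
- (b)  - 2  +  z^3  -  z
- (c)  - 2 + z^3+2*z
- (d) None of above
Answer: d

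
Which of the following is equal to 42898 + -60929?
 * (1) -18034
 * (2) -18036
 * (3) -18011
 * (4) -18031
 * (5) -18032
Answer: 4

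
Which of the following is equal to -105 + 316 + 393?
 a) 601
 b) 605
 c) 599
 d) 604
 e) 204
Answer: d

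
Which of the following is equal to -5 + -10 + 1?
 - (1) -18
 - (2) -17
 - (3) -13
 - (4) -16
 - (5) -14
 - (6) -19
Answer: 5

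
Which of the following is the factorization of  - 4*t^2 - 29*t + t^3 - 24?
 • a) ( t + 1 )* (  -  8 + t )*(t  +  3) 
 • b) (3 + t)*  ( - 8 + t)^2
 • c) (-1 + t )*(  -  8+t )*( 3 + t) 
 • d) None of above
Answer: a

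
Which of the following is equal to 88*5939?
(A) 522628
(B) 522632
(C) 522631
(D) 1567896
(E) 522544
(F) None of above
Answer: B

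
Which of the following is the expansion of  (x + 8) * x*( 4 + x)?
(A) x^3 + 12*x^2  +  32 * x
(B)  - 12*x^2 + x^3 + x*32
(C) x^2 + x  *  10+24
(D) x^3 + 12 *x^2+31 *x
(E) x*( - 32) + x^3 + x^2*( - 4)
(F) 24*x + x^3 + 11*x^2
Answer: A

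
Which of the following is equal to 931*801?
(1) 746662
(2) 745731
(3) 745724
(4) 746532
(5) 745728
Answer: 2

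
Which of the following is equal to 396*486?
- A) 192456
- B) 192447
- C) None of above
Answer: A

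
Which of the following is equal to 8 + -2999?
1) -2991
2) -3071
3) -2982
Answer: 1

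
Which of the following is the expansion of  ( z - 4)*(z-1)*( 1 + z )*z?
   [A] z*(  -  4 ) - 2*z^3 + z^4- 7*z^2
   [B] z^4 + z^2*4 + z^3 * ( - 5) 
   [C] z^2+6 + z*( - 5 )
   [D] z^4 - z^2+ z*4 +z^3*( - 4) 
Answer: D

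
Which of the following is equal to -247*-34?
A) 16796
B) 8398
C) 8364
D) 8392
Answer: B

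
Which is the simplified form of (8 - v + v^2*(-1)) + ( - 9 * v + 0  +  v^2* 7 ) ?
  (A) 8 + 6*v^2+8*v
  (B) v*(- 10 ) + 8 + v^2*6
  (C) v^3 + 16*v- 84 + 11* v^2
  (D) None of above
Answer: B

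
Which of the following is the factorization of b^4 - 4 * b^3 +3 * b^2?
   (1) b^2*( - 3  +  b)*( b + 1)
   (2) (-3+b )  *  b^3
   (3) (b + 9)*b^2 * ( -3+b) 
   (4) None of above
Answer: 4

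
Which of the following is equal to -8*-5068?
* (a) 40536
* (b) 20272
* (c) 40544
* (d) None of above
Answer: c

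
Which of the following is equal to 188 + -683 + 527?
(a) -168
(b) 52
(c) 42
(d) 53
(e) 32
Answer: e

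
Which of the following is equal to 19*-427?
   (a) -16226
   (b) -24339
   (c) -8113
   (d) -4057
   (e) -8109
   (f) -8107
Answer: c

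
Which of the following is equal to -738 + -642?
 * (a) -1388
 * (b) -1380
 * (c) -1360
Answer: b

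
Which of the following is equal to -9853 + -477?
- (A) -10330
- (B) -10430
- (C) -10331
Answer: A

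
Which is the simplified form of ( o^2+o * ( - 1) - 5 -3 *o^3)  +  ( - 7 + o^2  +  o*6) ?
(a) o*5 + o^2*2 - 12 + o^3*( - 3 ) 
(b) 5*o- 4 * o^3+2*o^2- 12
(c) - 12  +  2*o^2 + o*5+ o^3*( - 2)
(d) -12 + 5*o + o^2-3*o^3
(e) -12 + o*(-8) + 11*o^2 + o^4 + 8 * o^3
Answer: a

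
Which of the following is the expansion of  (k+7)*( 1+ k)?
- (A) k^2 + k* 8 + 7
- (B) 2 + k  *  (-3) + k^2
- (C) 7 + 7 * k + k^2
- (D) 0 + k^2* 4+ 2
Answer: A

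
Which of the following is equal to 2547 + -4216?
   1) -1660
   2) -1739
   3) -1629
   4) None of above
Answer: 4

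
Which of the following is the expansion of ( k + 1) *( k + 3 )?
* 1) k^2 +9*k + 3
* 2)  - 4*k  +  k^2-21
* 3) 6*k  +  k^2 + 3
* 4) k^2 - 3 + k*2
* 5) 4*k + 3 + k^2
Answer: 5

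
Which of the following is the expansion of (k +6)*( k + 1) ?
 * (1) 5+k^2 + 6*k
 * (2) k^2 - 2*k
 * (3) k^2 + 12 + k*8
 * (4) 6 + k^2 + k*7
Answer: 4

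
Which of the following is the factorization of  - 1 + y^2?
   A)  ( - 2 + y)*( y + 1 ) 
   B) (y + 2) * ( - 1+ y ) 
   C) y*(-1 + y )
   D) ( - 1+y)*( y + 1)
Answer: D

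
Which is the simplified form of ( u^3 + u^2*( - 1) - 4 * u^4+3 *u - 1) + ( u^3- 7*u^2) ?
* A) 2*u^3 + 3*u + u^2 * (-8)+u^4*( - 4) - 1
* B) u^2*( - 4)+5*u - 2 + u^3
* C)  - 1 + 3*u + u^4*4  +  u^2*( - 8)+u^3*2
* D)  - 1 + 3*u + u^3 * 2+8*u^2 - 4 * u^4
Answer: A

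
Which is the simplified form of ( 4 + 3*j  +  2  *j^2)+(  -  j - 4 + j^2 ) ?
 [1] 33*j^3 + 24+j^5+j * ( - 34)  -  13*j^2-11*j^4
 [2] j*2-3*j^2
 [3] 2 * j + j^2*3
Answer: 3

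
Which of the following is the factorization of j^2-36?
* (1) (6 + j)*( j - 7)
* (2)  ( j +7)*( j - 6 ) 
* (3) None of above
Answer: 3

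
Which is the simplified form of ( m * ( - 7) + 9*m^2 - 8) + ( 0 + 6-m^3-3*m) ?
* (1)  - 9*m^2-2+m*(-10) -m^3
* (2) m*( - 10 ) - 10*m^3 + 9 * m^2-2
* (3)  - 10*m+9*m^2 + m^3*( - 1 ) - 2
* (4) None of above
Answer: 3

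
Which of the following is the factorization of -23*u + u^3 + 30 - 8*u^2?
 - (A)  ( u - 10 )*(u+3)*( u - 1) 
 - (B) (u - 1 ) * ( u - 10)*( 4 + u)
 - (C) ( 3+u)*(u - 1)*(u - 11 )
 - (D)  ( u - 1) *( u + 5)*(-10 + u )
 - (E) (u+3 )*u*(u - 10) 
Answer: A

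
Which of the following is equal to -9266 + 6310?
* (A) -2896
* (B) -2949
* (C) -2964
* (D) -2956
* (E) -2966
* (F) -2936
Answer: D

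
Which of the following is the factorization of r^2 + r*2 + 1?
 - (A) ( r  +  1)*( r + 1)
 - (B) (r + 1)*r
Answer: A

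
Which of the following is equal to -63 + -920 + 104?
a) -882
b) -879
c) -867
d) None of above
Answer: b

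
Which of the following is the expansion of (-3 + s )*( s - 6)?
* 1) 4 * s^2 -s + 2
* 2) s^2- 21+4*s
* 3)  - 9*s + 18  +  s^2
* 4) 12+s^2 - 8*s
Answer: 3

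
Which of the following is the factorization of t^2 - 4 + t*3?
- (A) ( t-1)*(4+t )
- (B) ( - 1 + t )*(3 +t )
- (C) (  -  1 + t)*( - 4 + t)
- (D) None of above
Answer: A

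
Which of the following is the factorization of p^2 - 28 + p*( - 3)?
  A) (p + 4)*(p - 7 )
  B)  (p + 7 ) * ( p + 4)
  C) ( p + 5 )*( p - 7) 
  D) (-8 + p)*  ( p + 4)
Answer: A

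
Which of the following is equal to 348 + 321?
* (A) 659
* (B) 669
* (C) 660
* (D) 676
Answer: B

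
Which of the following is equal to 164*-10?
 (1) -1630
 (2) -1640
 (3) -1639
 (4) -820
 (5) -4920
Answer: 2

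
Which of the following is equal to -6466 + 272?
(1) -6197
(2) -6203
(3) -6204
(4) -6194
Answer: 4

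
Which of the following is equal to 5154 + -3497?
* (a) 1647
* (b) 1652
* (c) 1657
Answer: c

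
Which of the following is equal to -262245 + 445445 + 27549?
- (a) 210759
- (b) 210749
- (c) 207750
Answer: b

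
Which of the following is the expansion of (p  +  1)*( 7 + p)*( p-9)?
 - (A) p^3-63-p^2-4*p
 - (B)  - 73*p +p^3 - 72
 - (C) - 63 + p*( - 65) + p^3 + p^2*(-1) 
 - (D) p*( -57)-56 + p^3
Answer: C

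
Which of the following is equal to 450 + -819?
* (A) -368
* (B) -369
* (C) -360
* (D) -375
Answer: B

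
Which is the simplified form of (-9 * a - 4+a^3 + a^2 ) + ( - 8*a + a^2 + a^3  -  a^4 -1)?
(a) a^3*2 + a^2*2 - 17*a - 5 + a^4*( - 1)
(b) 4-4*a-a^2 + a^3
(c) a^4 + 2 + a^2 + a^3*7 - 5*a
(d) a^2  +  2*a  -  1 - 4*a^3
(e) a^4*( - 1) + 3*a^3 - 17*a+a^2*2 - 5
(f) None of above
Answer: a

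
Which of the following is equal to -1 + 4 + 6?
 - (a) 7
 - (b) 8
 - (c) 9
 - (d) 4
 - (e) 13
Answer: c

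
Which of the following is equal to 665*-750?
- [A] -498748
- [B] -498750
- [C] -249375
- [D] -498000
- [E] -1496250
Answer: B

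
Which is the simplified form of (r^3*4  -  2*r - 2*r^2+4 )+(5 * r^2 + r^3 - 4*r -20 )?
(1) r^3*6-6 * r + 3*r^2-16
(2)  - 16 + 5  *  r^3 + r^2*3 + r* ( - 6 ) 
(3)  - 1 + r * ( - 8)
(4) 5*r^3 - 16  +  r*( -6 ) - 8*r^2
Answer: 2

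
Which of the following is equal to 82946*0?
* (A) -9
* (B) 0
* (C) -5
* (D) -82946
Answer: B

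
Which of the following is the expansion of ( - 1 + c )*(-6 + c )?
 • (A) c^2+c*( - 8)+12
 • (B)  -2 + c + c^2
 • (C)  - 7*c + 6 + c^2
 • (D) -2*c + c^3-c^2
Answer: C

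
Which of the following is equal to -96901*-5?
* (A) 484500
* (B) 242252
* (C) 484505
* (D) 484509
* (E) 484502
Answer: C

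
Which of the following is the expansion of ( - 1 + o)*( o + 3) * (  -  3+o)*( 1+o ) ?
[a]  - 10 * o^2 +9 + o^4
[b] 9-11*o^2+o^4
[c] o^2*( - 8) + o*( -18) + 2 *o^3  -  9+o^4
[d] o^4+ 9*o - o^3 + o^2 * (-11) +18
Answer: a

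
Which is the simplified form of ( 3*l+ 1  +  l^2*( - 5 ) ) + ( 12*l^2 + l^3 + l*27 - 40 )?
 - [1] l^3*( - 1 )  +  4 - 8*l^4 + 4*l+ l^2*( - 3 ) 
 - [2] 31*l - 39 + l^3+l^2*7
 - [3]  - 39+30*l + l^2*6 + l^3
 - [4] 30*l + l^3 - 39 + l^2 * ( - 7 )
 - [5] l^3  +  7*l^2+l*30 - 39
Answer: 5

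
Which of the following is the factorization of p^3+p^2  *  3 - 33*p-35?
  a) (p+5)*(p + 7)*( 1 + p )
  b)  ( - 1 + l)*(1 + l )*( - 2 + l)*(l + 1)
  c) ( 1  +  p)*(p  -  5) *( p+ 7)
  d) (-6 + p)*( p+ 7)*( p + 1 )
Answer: c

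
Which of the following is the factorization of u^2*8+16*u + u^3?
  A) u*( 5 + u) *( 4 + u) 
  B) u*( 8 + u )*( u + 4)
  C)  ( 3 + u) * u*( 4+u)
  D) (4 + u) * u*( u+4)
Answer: D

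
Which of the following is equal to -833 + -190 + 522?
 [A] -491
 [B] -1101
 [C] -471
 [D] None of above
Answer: D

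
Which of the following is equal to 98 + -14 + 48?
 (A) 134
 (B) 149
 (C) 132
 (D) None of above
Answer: C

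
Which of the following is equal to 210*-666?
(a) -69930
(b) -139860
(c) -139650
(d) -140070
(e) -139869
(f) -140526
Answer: b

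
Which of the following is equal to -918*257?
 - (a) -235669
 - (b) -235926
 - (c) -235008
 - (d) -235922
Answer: b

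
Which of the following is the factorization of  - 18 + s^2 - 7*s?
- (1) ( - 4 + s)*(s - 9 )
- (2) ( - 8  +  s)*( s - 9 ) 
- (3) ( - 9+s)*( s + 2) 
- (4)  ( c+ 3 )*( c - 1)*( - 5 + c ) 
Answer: 3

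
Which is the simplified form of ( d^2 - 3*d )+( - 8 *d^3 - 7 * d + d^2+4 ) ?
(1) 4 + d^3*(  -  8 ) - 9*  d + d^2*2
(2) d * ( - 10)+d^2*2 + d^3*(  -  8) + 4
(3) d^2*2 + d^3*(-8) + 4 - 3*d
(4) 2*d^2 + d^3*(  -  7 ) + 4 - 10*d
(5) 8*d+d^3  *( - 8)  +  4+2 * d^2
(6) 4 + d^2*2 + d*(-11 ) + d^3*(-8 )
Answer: 2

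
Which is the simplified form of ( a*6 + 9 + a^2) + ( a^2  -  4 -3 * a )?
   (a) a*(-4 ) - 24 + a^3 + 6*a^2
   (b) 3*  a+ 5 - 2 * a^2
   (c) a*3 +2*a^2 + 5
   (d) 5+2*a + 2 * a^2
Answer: c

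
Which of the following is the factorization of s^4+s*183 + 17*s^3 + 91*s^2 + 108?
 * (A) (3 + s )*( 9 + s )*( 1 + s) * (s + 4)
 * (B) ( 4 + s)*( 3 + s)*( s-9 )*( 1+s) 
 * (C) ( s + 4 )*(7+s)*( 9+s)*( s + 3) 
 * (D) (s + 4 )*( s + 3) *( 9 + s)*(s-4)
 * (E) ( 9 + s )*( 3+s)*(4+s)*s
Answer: A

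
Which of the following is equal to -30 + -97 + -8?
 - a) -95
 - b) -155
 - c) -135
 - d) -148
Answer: c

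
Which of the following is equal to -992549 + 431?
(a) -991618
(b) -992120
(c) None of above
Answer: c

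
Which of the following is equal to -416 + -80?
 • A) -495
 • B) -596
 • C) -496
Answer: C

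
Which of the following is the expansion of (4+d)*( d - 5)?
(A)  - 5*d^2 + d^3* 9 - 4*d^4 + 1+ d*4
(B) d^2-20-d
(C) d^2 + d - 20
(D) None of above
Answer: B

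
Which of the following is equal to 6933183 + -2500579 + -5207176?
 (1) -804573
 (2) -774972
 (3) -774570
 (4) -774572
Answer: 4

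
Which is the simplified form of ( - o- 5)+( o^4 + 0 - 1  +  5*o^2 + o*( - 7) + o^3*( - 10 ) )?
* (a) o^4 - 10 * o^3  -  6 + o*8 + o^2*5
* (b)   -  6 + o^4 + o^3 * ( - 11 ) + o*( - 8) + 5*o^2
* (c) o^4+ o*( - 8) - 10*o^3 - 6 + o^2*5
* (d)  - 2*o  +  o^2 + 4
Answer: c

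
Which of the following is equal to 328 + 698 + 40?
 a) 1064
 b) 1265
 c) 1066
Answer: c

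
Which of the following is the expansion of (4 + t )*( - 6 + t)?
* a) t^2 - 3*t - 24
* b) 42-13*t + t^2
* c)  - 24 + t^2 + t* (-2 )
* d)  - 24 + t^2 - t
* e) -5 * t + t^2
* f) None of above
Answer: c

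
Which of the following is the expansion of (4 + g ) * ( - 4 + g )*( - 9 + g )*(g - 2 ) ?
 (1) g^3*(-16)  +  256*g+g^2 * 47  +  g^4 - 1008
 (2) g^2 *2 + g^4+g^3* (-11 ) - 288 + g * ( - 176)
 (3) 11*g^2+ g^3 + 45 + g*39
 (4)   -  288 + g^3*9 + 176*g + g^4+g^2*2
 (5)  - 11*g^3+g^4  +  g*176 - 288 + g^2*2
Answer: 5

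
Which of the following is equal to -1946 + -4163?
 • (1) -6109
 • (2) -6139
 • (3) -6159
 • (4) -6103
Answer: 1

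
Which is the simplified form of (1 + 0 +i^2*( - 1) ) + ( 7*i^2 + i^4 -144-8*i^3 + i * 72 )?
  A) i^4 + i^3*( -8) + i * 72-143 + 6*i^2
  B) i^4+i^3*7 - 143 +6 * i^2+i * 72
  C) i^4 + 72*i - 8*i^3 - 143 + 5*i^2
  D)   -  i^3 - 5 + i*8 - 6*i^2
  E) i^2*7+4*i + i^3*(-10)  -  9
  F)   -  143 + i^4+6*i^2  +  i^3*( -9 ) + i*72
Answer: A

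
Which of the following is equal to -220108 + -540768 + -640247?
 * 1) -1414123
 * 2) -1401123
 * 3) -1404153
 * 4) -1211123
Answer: 2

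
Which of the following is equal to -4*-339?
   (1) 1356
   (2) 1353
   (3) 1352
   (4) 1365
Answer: 1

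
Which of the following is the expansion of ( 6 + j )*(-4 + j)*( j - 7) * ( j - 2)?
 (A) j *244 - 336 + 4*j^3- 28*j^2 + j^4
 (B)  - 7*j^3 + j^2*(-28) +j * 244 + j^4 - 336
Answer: B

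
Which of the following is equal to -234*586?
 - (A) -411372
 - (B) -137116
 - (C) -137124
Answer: C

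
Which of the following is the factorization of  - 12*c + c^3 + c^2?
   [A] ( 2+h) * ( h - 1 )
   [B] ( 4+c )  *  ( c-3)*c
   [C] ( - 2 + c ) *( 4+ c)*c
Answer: B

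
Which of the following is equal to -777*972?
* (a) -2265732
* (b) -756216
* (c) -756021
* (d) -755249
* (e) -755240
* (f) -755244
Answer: f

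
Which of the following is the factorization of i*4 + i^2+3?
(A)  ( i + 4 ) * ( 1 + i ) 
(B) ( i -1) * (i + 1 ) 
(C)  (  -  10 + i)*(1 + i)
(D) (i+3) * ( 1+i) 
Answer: D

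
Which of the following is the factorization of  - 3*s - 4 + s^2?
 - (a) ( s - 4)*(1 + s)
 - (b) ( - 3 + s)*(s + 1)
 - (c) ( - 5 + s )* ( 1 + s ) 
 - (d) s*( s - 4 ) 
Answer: a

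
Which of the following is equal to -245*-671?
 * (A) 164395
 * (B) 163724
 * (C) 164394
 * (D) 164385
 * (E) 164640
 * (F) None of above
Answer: A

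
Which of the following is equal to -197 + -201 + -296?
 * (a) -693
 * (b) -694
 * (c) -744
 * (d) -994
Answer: b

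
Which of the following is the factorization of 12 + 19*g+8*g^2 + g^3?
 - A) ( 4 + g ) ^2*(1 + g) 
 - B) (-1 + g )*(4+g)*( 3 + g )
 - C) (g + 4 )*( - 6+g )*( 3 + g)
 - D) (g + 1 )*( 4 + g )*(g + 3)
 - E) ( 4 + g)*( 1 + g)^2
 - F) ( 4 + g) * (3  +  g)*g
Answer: D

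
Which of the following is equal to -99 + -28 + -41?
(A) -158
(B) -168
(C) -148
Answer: B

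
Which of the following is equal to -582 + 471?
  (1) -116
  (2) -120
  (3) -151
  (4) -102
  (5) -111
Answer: 5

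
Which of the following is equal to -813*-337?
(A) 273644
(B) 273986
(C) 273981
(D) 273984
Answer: C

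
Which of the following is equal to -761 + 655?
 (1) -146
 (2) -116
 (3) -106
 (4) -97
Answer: 3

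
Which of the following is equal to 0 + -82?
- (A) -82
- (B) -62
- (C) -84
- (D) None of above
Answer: A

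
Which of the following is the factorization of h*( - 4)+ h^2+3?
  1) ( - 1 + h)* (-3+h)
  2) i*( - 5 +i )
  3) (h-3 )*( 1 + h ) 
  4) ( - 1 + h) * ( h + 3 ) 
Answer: 1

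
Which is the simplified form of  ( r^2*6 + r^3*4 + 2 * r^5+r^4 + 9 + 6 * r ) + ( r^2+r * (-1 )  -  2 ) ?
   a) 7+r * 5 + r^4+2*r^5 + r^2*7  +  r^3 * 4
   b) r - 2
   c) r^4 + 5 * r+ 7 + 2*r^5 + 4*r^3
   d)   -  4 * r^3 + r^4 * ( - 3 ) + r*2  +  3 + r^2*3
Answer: a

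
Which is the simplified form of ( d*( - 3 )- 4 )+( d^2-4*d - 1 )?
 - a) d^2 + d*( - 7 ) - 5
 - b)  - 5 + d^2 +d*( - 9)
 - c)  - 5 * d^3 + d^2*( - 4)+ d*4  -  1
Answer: a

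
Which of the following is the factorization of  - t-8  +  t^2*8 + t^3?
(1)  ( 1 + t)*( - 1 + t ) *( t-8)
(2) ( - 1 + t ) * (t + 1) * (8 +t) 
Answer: 2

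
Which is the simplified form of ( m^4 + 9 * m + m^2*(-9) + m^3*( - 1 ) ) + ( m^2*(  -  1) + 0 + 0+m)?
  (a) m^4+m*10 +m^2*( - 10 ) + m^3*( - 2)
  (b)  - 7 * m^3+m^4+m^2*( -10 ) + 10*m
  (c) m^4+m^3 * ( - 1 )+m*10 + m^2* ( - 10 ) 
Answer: c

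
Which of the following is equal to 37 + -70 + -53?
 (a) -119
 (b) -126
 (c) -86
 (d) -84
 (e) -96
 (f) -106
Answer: c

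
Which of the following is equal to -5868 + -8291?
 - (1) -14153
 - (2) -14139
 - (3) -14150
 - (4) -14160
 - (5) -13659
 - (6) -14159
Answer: 6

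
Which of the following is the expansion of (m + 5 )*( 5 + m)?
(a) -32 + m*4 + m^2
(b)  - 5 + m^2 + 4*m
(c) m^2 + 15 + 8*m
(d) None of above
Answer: d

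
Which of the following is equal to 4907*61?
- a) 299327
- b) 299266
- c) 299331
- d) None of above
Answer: a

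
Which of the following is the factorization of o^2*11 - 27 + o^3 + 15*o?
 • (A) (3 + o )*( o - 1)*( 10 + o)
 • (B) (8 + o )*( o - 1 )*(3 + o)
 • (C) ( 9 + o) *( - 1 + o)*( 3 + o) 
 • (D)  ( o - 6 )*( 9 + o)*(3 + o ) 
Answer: C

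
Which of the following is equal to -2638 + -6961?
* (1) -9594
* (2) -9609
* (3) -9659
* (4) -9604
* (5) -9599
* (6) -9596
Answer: 5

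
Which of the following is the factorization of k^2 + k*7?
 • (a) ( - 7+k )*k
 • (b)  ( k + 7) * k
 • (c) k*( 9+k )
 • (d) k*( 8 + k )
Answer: b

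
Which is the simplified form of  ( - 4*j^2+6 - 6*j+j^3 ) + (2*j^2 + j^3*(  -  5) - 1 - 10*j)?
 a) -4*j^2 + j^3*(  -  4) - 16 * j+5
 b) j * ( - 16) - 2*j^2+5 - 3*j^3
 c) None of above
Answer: c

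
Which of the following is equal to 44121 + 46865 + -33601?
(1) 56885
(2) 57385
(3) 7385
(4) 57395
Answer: 2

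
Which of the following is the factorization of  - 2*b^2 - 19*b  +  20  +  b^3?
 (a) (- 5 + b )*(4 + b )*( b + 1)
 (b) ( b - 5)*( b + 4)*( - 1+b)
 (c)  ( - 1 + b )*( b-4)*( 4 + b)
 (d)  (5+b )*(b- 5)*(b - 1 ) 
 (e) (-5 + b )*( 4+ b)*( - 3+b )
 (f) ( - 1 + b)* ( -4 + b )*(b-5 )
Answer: b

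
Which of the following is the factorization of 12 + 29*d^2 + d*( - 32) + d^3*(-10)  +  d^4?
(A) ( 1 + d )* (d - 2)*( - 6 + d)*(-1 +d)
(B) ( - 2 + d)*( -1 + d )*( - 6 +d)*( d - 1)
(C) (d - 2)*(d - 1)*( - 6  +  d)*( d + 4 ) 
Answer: B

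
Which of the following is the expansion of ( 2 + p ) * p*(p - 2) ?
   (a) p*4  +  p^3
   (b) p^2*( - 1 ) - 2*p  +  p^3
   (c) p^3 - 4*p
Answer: c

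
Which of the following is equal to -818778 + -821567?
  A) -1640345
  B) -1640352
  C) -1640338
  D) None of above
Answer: A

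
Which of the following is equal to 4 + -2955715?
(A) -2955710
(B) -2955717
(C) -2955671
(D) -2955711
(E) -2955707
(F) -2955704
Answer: D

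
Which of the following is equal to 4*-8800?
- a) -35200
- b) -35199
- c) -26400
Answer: a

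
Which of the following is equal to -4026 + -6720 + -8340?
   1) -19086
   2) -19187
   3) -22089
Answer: 1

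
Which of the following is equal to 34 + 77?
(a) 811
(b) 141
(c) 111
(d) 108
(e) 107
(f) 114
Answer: c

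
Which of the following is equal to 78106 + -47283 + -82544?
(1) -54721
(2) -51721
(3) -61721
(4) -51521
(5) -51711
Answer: 2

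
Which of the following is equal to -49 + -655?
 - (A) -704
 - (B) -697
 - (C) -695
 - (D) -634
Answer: A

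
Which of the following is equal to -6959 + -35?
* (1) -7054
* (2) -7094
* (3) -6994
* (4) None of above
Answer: 3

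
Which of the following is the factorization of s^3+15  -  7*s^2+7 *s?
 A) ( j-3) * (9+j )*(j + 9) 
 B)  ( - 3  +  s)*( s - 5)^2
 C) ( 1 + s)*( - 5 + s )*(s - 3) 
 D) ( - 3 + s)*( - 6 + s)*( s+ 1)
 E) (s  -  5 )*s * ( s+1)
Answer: C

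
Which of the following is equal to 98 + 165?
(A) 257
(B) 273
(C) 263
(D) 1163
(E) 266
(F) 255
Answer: C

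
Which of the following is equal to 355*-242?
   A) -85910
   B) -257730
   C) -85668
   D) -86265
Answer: A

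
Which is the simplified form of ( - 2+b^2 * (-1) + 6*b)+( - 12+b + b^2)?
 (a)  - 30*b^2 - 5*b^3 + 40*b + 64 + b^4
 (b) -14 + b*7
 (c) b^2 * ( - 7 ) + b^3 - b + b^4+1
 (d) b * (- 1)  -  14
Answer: b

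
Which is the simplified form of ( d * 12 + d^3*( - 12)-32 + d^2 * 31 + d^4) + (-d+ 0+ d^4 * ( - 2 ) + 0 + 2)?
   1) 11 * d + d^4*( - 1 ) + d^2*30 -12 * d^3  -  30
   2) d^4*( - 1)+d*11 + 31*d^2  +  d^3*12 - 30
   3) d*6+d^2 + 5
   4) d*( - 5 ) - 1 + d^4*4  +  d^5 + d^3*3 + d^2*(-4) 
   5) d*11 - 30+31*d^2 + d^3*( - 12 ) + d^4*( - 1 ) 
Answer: 5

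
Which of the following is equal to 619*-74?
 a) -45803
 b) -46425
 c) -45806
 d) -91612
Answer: c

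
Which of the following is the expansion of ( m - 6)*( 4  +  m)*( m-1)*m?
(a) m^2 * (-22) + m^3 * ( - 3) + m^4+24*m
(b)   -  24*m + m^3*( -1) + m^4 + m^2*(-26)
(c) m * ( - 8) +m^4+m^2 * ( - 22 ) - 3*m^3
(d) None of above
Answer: a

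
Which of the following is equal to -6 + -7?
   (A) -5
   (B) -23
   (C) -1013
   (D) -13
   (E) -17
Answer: D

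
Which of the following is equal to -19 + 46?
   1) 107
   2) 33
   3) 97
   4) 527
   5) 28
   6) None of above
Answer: 6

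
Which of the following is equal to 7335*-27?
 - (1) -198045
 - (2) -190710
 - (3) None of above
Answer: 1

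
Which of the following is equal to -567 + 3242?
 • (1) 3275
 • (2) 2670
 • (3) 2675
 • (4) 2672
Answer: 3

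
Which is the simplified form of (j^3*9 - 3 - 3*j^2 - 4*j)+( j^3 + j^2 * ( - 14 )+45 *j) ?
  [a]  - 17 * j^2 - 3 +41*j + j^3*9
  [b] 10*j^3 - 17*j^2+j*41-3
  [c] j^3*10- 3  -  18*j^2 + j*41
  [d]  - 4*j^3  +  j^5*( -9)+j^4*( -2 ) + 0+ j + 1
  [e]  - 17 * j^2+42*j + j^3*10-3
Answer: b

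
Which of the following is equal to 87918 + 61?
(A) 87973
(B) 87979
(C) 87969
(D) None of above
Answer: B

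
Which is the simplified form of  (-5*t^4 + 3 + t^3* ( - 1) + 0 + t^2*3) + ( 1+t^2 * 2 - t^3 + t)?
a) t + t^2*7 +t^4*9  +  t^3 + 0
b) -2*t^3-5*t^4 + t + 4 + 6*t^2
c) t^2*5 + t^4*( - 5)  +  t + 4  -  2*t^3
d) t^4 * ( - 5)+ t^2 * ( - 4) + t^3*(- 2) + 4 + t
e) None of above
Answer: c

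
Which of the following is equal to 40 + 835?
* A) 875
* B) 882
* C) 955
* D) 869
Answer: A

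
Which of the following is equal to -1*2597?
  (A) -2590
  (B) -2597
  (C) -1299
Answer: B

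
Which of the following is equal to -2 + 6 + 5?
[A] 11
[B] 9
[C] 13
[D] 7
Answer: B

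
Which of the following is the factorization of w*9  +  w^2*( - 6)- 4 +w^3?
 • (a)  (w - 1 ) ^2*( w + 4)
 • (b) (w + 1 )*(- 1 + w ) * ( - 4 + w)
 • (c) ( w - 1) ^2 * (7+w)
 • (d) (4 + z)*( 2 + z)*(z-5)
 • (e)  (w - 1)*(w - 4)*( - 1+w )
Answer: e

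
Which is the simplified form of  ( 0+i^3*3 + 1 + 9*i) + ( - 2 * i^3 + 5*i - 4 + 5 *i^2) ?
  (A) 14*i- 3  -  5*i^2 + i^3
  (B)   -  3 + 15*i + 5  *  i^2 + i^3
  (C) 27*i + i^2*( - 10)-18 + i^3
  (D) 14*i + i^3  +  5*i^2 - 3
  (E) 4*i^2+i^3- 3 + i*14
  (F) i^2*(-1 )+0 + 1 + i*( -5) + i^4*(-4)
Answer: D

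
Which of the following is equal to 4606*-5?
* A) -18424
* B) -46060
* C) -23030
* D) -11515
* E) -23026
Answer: C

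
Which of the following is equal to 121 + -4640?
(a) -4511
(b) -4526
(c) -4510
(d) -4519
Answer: d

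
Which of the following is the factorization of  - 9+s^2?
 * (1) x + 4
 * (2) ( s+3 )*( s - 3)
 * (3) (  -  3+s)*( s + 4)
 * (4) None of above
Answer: 2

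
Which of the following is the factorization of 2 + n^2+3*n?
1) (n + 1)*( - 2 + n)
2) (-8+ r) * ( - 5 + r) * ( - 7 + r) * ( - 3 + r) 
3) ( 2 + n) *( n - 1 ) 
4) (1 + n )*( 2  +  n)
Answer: 4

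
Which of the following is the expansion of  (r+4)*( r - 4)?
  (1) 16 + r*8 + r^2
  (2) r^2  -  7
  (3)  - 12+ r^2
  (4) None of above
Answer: 4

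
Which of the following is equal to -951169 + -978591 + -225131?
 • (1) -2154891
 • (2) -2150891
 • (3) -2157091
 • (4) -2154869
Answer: 1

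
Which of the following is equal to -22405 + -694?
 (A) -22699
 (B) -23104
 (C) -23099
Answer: C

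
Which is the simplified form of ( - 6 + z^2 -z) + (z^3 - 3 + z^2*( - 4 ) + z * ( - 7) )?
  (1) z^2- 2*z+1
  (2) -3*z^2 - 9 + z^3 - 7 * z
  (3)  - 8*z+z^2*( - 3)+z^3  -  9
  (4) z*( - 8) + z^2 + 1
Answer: 3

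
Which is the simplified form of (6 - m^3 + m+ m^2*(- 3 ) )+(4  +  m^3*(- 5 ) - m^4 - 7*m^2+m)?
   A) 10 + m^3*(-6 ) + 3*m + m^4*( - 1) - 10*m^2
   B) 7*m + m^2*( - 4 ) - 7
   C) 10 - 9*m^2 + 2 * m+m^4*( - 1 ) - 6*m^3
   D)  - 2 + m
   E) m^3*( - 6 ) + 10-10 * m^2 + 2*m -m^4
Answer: E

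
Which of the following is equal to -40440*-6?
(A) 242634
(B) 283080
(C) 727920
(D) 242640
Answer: D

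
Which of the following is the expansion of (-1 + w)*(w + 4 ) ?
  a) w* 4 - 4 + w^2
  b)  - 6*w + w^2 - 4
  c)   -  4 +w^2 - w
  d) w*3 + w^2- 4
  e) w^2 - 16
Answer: d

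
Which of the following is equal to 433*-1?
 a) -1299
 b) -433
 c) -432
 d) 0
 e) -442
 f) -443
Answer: b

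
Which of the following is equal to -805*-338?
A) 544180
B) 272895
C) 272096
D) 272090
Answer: D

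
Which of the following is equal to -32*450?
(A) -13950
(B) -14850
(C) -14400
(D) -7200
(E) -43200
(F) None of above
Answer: C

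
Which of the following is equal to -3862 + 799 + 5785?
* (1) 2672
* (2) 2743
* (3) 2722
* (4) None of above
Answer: 3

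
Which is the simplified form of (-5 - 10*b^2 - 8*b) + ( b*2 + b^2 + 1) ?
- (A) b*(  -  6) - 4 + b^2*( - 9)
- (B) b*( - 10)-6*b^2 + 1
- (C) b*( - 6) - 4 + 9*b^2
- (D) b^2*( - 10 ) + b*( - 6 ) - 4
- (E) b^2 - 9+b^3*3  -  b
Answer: A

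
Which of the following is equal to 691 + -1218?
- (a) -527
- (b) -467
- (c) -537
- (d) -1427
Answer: a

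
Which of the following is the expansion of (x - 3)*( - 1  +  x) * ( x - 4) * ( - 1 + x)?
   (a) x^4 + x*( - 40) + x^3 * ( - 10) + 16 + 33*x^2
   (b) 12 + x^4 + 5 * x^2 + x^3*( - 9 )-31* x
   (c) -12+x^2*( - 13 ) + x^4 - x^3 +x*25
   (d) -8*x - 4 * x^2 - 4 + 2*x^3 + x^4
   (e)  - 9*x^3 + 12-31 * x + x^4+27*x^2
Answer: e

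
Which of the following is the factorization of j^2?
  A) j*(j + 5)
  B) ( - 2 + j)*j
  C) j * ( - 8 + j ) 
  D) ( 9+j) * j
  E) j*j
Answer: E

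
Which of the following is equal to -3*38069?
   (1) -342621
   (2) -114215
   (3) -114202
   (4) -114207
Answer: 4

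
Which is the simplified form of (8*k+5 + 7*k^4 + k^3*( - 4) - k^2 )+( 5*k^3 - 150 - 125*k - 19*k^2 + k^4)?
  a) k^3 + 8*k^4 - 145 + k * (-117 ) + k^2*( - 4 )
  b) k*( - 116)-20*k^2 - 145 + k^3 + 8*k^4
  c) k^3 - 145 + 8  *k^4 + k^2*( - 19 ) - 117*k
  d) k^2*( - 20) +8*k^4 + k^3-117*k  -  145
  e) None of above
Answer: d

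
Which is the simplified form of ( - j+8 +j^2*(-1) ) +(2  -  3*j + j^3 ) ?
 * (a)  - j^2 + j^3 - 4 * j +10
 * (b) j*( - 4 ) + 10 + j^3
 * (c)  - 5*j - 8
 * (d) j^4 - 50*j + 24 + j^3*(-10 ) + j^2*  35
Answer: a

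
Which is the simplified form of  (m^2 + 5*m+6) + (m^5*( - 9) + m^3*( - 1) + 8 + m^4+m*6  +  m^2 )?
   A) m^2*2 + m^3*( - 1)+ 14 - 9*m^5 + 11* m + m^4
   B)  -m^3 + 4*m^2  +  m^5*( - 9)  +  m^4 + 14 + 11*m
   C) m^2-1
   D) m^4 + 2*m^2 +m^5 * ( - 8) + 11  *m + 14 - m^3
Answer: A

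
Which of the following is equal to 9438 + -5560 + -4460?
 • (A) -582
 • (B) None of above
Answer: A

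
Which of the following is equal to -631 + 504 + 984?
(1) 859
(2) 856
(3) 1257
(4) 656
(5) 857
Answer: 5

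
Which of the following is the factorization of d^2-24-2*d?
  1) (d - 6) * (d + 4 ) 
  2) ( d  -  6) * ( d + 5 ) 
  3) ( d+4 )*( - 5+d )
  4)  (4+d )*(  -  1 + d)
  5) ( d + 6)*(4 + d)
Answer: 1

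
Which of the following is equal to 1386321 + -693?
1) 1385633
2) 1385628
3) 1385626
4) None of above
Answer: 2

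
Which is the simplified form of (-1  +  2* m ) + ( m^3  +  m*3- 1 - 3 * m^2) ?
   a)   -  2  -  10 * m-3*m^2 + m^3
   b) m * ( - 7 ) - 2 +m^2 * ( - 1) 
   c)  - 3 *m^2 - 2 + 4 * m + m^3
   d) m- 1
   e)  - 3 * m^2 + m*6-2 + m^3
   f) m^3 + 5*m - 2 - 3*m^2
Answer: f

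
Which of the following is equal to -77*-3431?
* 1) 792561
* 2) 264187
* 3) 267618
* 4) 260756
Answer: 2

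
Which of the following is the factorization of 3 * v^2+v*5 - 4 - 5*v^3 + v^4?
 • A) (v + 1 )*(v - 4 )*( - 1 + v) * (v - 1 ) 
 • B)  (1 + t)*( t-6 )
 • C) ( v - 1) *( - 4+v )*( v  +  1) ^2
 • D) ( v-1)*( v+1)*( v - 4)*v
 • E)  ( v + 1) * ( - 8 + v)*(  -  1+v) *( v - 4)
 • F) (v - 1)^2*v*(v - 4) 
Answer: A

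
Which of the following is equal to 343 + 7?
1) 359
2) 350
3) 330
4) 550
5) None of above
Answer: 2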